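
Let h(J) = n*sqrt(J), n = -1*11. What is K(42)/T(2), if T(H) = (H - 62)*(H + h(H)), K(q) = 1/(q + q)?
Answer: 1/599760 + 11*sqrt(2)/1199520 ≈ 1.4636e-5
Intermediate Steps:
K(q) = 1/(2*q)
n = -11
h(J) = -11*sqrt(J)
T(H) = (-62 + H)*(H - 11*sqrt(H)) (T(H) = (H - 62)*(H - 11*sqrt(H)) = (-62 + H)*(H - 11*sqrt(H)))
K(42)/T(2) = ((1/2)/42)/(2**2 - 62*2 - 22*sqrt(2) + 682*sqrt(2)) = ((1/2)*(1/42))/(4 - 124 - 22*sqrt(2) + 682*sqrt(2)) = 1/(84*(4 - 124 - 22*sqrt(2) + 682*sqrt(2))) = 1/(84*(-120 + 660*sqrt(2)))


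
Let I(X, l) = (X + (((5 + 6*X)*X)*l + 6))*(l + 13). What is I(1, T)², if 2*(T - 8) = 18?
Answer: 33872400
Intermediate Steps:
T = 17 (T = 8 + (½)*18 = 8 + 9 = 17)
I(X, l) = (13 + l)*(6 + X + X*l*(5 + 6*X)) (I(X, l) = (X + ((X*(5 + 6*X))*l + 6))*(13 + l) = (X + (X*l*(5 + 6*X) + 6))*(13 + l) = (X + (6 + X*l*(5 + 6*X)))*(13 + l) = (6 + X + X*l*(5 + 6*X))*(13 + l) = (13 + l)*(6 + X + X*l*(5 + 6*X)))
I(1, T)² = (78 + 6*17 + 13*1 + 5*1*17² + 6*1²*17² + 66*1*17 + 78*17*1²)² = (78 + 102 + 13 + 5*1*289 + 6*1*289 + 1122 + 78*17*1)² = (78 + 102 + 13 + 1445 + 1734 + 1122 + 1326)² = 5820² = 33872400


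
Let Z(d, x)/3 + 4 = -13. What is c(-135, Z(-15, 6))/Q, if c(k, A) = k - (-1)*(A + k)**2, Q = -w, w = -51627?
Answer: 11487/17209 ≈ 0.66750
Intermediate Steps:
Z(d, x) = -51 (Z(d, x) = -12 + 3*(-13) = -12 - 39 = -51)
Q = 51627 (Q = -1*(-51627) = 51627)
c(k, A) = k + (A + k)**2
c(-135, Z(-15, 6))/Q = (-135 + (-51 - 135)**2)/51627 = (-135 + (-186)**2)*(1/51627) = (-135 + 34596)*(1/51627) = 34461*(1/51627) = 11487/17209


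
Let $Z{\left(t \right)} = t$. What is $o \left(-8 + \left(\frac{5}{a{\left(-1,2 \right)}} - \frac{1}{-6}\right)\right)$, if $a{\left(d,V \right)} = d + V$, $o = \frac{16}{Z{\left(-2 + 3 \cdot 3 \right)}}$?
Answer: $- \frac{136}{21} \approx -6.4762$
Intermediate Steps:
$o = \frac{16}{7}$ ($o = \frac{16}{-2 + 3 \cdot 3} = \frac{16}{-2 + 9} = \frac{16}{7} \approx 2.2857$)
$a{\left(d,V \right)} = V + d$
$o \left(-8 + \left(\frac{5}{a{\left(-1,2 \right)}} - \frac{1}{-6}\right)\right) = \frac{16 \left(-8 - \left(- \frac{1}{6} - \frac{5}{2 - 1}\right)\right)}{7} = \frac{16 \left(-8 - \left(- \frac{1}{6} - \frac{5}{1}\right)\right)}{7} = \frac{16 \left(-8 + \left(5 \cdot 1 + \frac{1}{6}\right)\right)}{7} = \frac{16 \left(-8 + \left(5 + \frac{1}{6}\right)\right)}{7} = \frac{16 \left(-8 + \frac{31}{6}\right)}{7} = \frac{16}{7} \left(- \frac{17}{6}\right) = - \frac{136}{21}$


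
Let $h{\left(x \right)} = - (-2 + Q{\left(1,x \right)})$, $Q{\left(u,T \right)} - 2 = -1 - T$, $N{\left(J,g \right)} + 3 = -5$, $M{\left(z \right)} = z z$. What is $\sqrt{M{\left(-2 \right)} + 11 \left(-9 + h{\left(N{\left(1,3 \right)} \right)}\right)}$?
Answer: $2 i \sqrt{43} \approx 13.115 i$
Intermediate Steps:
$M{\left(z \right)} = z^{2}$
$N{\left(J,g \right)} = -8$ ($N{\left(J,g \right)} = -3 - 5 = -8$)
$Q{\left(u,T \right)} = 1 - T$ ($Q{\left(u,T \right)} = 2 - \left(1 + T\right) = 1 - T$)
$h{\left(x \right)} = 1 + x$ ($h{\left(x \right)} = - (-2 - \left(-1 + x\right)) = - (-1 - x) = 1 + x$)
$\sqrt{M{\left(-2 \right)} + 11 \left(-9 + h{\left(N{\left(1,3 \right)} \right)}\right)} = \sqrt{\left(-2\right)^{2} + 11 \left(-9 + \left(1 - 8\right)\right)} = \sqrt{4 + 11 \left(-9 - 7\right)} = \sqrt{4 + 11 \left(-16\right)} = \sqrt{4 - 176} = \sqrt{-172} = 2 i \sqrt{43}$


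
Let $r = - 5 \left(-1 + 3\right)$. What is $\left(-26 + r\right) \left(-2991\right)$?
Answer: $107676$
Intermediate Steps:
$r = -10$ ($r = \left(-5\right) 2 = -10$)
$\left(-26 + r\right) \left(-2991\right) = \left(-26 - 10\right) \left(-2991\right) = \left(-36\right) \left(-2991\right) = 107676$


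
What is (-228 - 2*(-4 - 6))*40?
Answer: -8320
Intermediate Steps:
(-228 - 2*(-4 - 6))*40 = (-228 - 2*(-10))*40 = (-228 + 20)*40 = -208*40 = -8320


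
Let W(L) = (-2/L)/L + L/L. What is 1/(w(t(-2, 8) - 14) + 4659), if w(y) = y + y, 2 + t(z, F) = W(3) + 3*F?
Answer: 9/42089 ≈ 0.00021383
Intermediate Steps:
W(L) = 1 - 2/L² (W(L) = -2/L² + 1 = 1 - 2/L²)
t(z, F) = -11/9 + 3*F (t(z, F) = -2 + ((1 - 2/3²) + 3*F) = -2 + ((1 - 2*⅑) + 3*F) = -2 + ((1 - 2/9) + 3*F) = -2 + (7/9 + 3*F) = -11/9 + 3*F)
w(y) = 2*y
1/(w(t(-2, 8) - 14) + 4659) = 1/(2*((-11/9 + 3*8) - 14) + 4659) = 1/(2*((-11/9 + 24) - 14) + 4659) = 1/(2*(205/9 - 14) + 4659) = 1/(2*(79/9) + 4659) = 1/(158/9 + 4659) = 1/(42089/9) = 9/42089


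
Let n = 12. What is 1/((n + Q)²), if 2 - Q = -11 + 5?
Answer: 1/400 ≈ 0.0025000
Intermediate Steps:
Q = 8 (Q = 2 - (-11 + 5) = 2 - 1*(-6) = 2 + 6 = 8)
1/((n + Q)²) = 1/((12 + 8)²) = 1/(20²) = 1/400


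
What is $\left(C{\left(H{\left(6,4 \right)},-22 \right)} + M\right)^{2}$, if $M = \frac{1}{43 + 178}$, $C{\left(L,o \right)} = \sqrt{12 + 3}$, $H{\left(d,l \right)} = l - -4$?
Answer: $\frac{732616}{48841} + \frac{2 \sqrt{15}}{221} \approx 15.035$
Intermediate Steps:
$H{\left(d,l \right)} = 4 + l$ ($H{\left(d,l \right)} = l + 4 = 4 + l$)
$C{\left(L,o \right)} = \sqrt{15}$
$M = \frac{1}{221} \approx 0.0045249$
$\left(C{\left(H{\left(6,4 \right)},-22 \right)} + M\right)^{2} = \left(\sqrt{15} + \frac{1}{221}\right)^{2} = \left(\frac{1}{221} + \sqrt{15}\right)^{2}$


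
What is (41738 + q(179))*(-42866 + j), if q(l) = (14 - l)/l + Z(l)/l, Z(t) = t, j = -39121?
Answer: -612534387492/179 ≈ -3.4220e+9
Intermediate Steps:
q(l) = 1 + (14 - l)/l (q(l) = (14 - l)/l + l/l = (14 - l)/l + 1 = 1 + (14 - l)/l)
(41738 + q(179))*(-42866 + j) = (41738 + 14/179)*(-42866 - 39121) = (41738 + 14*(1/179))*(-81987) = (41738 + 14/179)*(-81987) = (7471116/179)*(-81987) = -612534387492/179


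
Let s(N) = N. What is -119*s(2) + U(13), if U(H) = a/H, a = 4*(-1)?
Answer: -3098/13 ≈ -238.31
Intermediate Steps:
a = -4
U(H) = -4/H
-119*s(2) + U(13) = -119*2 - 4/13 = -238 - 4*1/13 = -238 - 4/13 = -3098/13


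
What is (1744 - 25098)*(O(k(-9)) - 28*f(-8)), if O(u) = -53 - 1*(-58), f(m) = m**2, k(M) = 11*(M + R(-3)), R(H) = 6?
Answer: 41733598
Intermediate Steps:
k(M) = 66 + 11*M (k(M) = 11*(M + 6) = 11*(6 + M) = 66 + 11*M)
O(u) = 5 (O(u) = -53 + 58 = 5)
(1744 - 25098)*(O(k(-9)) - 28*f(-8)) = (1744 - 25098)*(5 - 28*(-8)**2) = -23354*(5 - 28*64) = -23354*(5 - 1792) = -23354*(-1787) = 41733598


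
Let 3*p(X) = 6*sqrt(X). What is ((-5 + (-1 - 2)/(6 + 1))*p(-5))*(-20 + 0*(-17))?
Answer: 1520*I*sqrt(5)/7 ≈ 485.55*I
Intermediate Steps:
p(X) = 2*sqrt(X) (p(X) = (6*sqrt(X))/3 = 2*sqrt(X))
((-5 + (-1 - 2)/(6 + 1))*p(-5))*(-20 + 0*(-17)) = ((-5 + (-1 - 2)/(6 + 1))*(2*sqrt(-5)))*(-20 + 0*(-17)) = ((-5 - 3/7)*(2*(I*sqrt(5))))*(-20 + 0) = ((-5 - 3*1/7)*(2*I*sqrt(5)))*(-20) = ((-5 - 3/7)*(2*I*sqrt(5)))*(-20) = -76*I*sqrt(5)/7*(-20) = 1520*I*sqrt(5)/7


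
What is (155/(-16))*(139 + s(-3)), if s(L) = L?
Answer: -2635/2 ≈ -1317.5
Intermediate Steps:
(155/(-16))*(139 + s(-3)) = (155/(-16))*(139 - 3) = (155*(-1/16))*136 = -155/16*136 = -2635/2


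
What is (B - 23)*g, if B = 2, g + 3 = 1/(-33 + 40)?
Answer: 60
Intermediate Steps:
g = -20/7 (g = -3 + 1/(-33 + 40) = -3 + 1/7 = -3 + ⅐ = -20/7 ≈ -2.8571)
(B - 23)*g = (2 - 23)*(-20/7) = -21*(-20/7) = 60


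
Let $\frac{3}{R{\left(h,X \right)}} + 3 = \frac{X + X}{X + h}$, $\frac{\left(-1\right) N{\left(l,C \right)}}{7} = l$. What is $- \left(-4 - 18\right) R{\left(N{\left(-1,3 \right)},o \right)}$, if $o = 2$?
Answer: $- \frac{594}{23} \approx -25.826$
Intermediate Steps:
$N{\left(l,C \right)} = - 7 l$
$R{\left(h,X \right)} = \frac{3}{-3 + \frac{2 X}{X + h}}$ ($R{\left(h,X \right)} = \frac{3}{-3 + \frac{X + X}{X + h}} = \frac{3}{-3 + \frac{2 X}{X + h}}$)
$- \left(-4 - 18\right) R{\left(N{\left(-1,3 \right)},o \right)} = - \left(-4 - 18\right) \frac{3 \left(\left(-1\right) 2 - \left(-7\right) \left(-1\right)\right)}{2 + 3 \left(\left(-7\right) \left(-1\right)\right)} = - \left(-22\right) \frac{3 \left(-2 - 7\right)}{2 + 3 \cdot 7} = - \left(-22\right) \frac{3 \left(-2 - 7\right)}{2 + 21} = - \left(-22\right) 3 \cdot \frac{1}{23} \left(-9\right) = - \frac{\left(-22\right) \left(-27\right)}{23} = \left(-1\right) \frac{594}{23} = - \frac{594}{23}$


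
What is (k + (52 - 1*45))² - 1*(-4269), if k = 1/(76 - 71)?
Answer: 108021/25 ≈ 4320.8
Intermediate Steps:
k = ⅕ (k = 1/5 = ⅕ ≈ 0.20000)
(k + (52 - 1*45))² - 1*(-4269) = (⅕ + (52 - 1*45))² - 1*(-4269) = (⅕ + (52 - 45))² + 4269 = (⅕ + 7)² + 4269 = (36/5)² + 4269 = 1296/25 + 4269 = 108021/25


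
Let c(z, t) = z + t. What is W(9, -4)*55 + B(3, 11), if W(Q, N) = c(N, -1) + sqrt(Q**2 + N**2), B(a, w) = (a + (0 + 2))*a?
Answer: -260 + 55*sqrt(97) ≈ 281.69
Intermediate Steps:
B(a, w) = a*(2 + a) (B(a, w) = (a + 2)*a = (2 + a)*a = a*(2 + a))
c(z, t) = t + z
W(Q, N) = -1 + N + sqrt(N**2 + Q**2) (W(Q, N) = (-1 + N) + sqrt(Q**2 + N**2) = (-1 + N) + sqrt(N**2 + Q**2) = -1 + N + sqrt(N**2 + Q**2))
W(9, -4)*55 + B(3, 11) = (-1 - 4 + sqrt((-4)**2 + 9**2))*55 + 3*(2 + 3) = (-1 - 4 + sqrt(16 + 81))*55 + 3*5 = (-1 - 4 + sqrt(97))*55 + 15 = (-5 + sqrt(97))*55 + 15 = (-275 + 55*sqrt(97)) + 15 = -260 + 55*sqrt(97)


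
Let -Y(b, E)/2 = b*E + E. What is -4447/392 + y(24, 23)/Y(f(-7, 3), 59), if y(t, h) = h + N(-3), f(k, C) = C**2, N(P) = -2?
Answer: -1313923/115640 ≈ -11.362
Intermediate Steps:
Y(b, E) = -2*E - 2*E*b (Y(b, E) = -2*(b*E + E) = -2*(E*b + E) = -2*(E + E*b) = -2*E - 2*E*b)
y(t, h) = -2 + h (y(t, h) = h - 2 = -2 + h)
-4447/392 + y(24, 23)/Y(f(-7, 3), 59) = -4447/392 + (-2 + 23)/((-2*59*(1 + 3**2))) = -4447*1/392 + 21/((-2*59*(1 + 9))) = -4447/392 + 21/((-2*59*10)) = -4447/392 + 21/(-1180) = -4447/392 + 21*(-1/1180) = -4447/392 - 21/1180 = -1313923/115640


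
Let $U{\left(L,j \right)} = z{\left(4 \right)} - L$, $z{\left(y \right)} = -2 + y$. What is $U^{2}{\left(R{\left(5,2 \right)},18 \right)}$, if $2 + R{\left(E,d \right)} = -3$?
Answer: $49$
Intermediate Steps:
$R{\left(E,d \right)} = -5$ ($R{\left(E,d \right)} = -2 - 3 = -5$)
$U{\left(L,j \right)} = 2 - L$ ($U{\left(L,j \right)} = \left(-2 + 4\right) - L = 2 - L$)
$U^{2}{\left(R{\left(5,2 \right)},18 \right)} = \left(2 - -5\right)^{2} = \left(2 + 5\right)^{2} = 7^{2} = 49$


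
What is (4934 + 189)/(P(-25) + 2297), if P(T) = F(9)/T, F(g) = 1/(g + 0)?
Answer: 1152675/516824 ≈ 2.2303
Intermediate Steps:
F(g) = 1/g
P(T) = 1/(9*T)
(4934 + 189)/(P(-25) + 2297) = (4934 + 189)/((⅑)/(-25) + 2297) = 5123/((⅑)*(-1/25) + 2297) = 5123/(-1/225 + 2297) = 5123/(516824/225) = 5123*(225/516824) = 1152675/516824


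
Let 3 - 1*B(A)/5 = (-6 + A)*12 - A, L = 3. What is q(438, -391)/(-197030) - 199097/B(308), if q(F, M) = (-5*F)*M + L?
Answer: 5008717673/652760390 ≈ 7.6731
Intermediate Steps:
q(F, M) = 3 - 5*F*M (q(F, M) = (-5*F)*M + 3 = -5*F*M + 3 = 3 - 5*F*M)
B(A) = 375 - 55*A (B(A) = 15 - 5*((-6 + A)*12 - A) = 15 - 5*((-72 + 12*A) - A) = 15 - 5*(-72 + 11*A) = 15 + (360 - 55*A) = 375 - 55*A)
q(438, -391)/(-197030) - 199097/B(308) = (3 - 5*438*(-391))/(-197030) - 199097/(375 - 55*308) = (3 + 856290)*(-1/197030) - 199097/(375 - 16940) = 856293*(-1/197030) - 199097/(-16565) = -856293/197030 - 199097*(-1/16565) = -856293/197030 + 199097/16565 = 5008717673/652760390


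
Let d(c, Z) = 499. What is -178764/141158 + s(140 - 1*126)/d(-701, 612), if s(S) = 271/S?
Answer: -605295743/493064894 ≈ -1.2276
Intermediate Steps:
-178764/141158 + s(140 - 1*126)/d(-701, 612) = -178764/141158 + (271/(140 - 1*126))/499 = -178764*1/141158 + (271/(140 - 126))*(1/499) = -89382/70579 + (271/14)*(1/499) = -89382/70579 + 271/6986 = -605295743/493064894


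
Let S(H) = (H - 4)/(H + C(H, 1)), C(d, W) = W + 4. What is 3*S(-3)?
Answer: -21/2 ≈ -10.500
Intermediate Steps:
C(d, W) = 4 + W
S(H) = (-4 + H)/(5 + H) (S(H) = (H - 4)/(H + (4 + 1)) = (-4 + H)/(H + 5) = (-4 + H)/(5 + H))
3*S(-3) = 3*((-4 - 3)/(5 - 3)) = 3*(-7/2) = -21/2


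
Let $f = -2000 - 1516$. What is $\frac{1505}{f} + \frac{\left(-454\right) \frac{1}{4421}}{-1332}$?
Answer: $- \frac{738417133}{1725410196} \approx -0.42797$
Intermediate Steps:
$f = -3516$
$\frac{1505}{f} + \frac{\left(-454\right) \frac{1}{4421}}{-1332} = \frac{1505}{-3516} + \frac{\left(-454\right) \frac{1}{4421}}{-1332} = 1505 \left(- \frac{1}{3516}\right) + \left(-454\right) \frac{1}{4421} \left(- \frac{1}{1332}\right) = - \frac{1505}{3516} - - \frac{227}{2944386} = - \frac{1505}{3516} + \frac{227}{2944386} = - \frac{738417133}{1725410196}$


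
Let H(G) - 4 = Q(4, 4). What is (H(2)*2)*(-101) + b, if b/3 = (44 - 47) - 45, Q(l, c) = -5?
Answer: 58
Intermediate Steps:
H(G) = -1 (H(G) = 4 - 5 = -1)
b = -144 (b = 3*((44 - 47) - 45) = 3*(-3 - 45) = 3*(-48) = -144)
(H(2)*2)*(-101) + b = -1*2*(-101) - 144 = -2*(-101) - 144 = 202 - 144 = 58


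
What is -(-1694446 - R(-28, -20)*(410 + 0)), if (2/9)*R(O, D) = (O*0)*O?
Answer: 1694446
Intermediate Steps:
R(O, D) = 0 (R(O, D) = 9*((O*0)*O)/2 = 9*(0*O)/2 = (9/2)*0 = 0)
-(-1694446 - R(-28, -20)*(410 + 0)) = -(-1694446 - 0*(410 + 0)) = -(-1694446 - 0*410) = -(-1694446 - 1*0) = -(-1694446 + 0) = -1*(-1694446) = 1694446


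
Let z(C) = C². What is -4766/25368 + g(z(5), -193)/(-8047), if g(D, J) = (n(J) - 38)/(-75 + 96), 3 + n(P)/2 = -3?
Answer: -19145801/102068148 ≈ -0.18758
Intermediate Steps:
n(P) = -12 (n(P) = -6 + 2*(-3) = -6 - 6 = -12)
g(D, J) = -50/21 (g(D, J) = (-12 - 38)/(-75 + 96) = -50/21)
-4766/25368 + g(z(5), -193)/(-8047) = -4766/25368 - 50/21/(-8047) = -4766*1/25368 - 50/21*(-1/8047) = -2383/12684 + 50/168987 = -19145801/102068148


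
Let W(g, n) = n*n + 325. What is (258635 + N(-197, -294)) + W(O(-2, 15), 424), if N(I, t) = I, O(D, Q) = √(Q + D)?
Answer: 438539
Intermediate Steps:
O(D, Q) = √(D + Q)
W(g, n) = 325 + n² (W(g, n) = n² + 325 = 325 + n²)
(258635 + N(-197, -294)) + W(O(-2, 15), 424) = (258635 - 197) + (325 + 424²) = 258438 + (325 + 179776) = 258438 + 180101 = 438539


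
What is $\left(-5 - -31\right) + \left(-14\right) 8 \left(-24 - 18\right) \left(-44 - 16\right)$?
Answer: $-282214$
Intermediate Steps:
$\left(-5 - -31\right) + \left(-14\right) 8 \left(-24 - 18\right) \left(-44 - 16\right) = \left(-5 + 31\right) - 112 \left(\left(-42\right) \left(-60\right)\right) = 26 - 282240 = -282214$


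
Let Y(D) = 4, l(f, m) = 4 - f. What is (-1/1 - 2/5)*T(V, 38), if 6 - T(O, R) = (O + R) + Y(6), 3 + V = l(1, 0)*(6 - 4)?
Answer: 273/5 ≈ 54.600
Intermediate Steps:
V = 3 (V = -3 + (4 - 1*1)*(6 - 4) = -3 + (4 - 1)*2 = -3 + 3*2 = -3 + 6 = 3)
T(O, R) = 2 - O - R (T(O, R) = 6 - ((O + R) + 4) = 6 - (4 + O + R) = 6 + (-4 - O - R) = 2 - O - R)
(-1/1 - 2/5)*T(V, 38) = (-1/1 - 2/5)*(2 - 1*3 - 1*38) = (-1*1 - 2*⅕)*(2 - 3 - 38) = (-1 - ⅖)*(-39) = -7/5*(-39) = 273/5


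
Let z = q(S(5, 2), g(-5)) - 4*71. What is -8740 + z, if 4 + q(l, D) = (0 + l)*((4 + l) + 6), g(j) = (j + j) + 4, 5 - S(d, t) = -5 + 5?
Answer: -8953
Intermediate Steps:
S(d, t) = 5 (S(d, t) = 5 - (-5 + 5) = 5 - 1*0 = 5 + 0 = 5)
g(j) = 4 + 2*j (g(j) = 2*j + 4 = 4 + 2*j)
q(l, D) = -4 + l*(10 + l) (q(l, D) = -4 + (0 + l)*((4 + l) + 6) = -4 + l*(10 + l))
z = -213 (z = (-4 + 5**2 + 10*5) - 4*71 = (-4 + 25 + 50) - 284 = 71 - 284 = -213)
-8740 + z = -8740 - 213 = -8953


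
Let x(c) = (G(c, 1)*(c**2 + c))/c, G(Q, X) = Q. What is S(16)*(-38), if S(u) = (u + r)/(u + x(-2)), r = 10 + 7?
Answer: -209/3 ≈ -69.667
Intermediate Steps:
r = 17
x(c) = c + c**2 (x(c) = (c*(c**2 + c))/c = (c*(c + c**2))/c = c + c**2)
S(u) = (17 + u)/(2 + u) (S(u) = (u + 17)/(u - 2*(1 - 2)) = (17 + u)/(u - 2*(-1)) = (17 + u)/(u + 2) = (17 + u)/(2 + u))
S(16)*(-38) = ((17 + 16)/(2 + 16))*(-38) = (33/18)*(-38) = ((1/18)*33)*(-38) = (11/6)*(-38) = -209/3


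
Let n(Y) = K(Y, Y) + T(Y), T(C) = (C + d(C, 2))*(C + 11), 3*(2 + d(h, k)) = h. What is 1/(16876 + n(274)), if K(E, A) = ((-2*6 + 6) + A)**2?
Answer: 1/192250 ≈ 5.2016e-6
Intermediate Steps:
d(h, k) = -2 + h/3
K(E, A) = (-6 + A)**2 (K(E, A) = ((-12 + 6) + A)**2 = (-6 + A)**2)
T(C) = (-2 + 4*C/3)*(11 + C) (T(C) = (C + (-2 + C/3))*(C + 11) = (-2 + 4*C/3)*(11 + C))
n(Y) = -22 + (-6 + Y)**2 + 4*Y**2/3 + 38*Y/3 (n(Y) = (-6 + Y)**2 + (-22 + 4*Y**2/3 + 38*Y/3) = -22 + (-6 + Y)**2 + 4*Y**2/3 + 38*Y/3)
1/(16876 + n(274)) = 1/(16876 + (14 + (2/3)*274 + (7/3)*274**2)) = 1/(16876 + (14 + 548/3 + (7/3)*75076)) = 1/(16876 + (14 + 548/3 + 525532/3)) = 1/(16876 + 175374) = 1/192250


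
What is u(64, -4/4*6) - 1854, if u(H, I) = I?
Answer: -1860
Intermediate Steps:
u(64, -4/4*6) - 1854 = -4/4*6 - 1854 = -1*1*6 - 1854 = -1*6 - 1854 = -6 - 1854 = -1860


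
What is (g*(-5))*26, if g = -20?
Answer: 2600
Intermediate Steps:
(g*(-5))*26 = -20*(-5)*26 = 100*26 = 2600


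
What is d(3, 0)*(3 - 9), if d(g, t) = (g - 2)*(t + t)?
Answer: 0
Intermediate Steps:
d(g, t) = 2*t*(-2 + g) (d(g, t) = (-2 + g)*(2*t) = 2*t*(-2 + g))
d(3, 0)*(3 - 9) = (2*0*(-2 + 3))*(3 - 9) = (2*0*1)*(-6) = 0*(-6) = 0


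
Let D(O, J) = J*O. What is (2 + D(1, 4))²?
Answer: 36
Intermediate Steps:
(2 + D(1, 4))² = (2 + 4*1)² = (2 + 4)² = 6² = 36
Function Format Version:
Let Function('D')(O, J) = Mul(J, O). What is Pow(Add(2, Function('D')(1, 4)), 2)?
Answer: 36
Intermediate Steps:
Pow(Add(2, Function('D')(1, 4)), 2) = Pow(Add(2, Mul(4, 1)), 2) = Pow(Add(2, 4), 2) = Pow(6, 2) = 36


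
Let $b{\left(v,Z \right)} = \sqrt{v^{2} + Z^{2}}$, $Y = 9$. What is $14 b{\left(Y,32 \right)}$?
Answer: $14 \sqrt{1105} \approx 465.38$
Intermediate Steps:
$b{\left(v,Z \right)} = \sqrt{Z^{2} + v^{2}}$
$14 b{\left(Y,32 \right)} = 14 \sqrt{32^{2} + 9^{2}} = 14 \sqrt{1024 + 81} = 14 \sqrt{1105}$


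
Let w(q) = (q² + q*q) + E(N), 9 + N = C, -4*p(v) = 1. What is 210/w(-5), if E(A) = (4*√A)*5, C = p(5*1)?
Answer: 105/62 - 21*I*√37/62 ≈ 1.6935 - 2.0603*I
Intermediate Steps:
p(v) = -¼ (p(v) = -¼*1 = -¼)
C = -¼ ≈ -0.25000
N = -37/4 (N = -9 - ¼ = -37/4 ≈ -9.2500)
E(A) = 20*√A
w(q) = 2*q² + 10*I*√37 (w(q) = (q² + q*q) + 20*√(-37/4) = (q² + q²) + 20*(I*√37/2) = 2*q² + 10*I*√37)
210/w(-5) = 210/(2*(-5)² + 10*I*√37) = 210/(2*25 + 10*I*√37) = 210/(50 + 10*I*√37)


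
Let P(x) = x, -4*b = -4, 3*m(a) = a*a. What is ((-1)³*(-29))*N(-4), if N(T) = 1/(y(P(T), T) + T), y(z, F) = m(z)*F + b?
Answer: -87/73 ≈ -1.1918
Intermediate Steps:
m(a) = a²/3 (m(a) = (a*a)/3 = a²/3)
b = 1 (b = -¼*(-4) = 1)
y(z, F) = 1 + F*z²/3 (y(z, F) = (z²/3)*F + 1 = F*z²/3 + 1 = 1 + F*z²/3)
N(T) = 1/(1 + T + T³/3) (N(T) = 1/((1 + T*T²/3) + T) = 1/((1 + T³/3) + T) = 1/(1 + T + T³/3))
((-1)³*(-29))*N(-4) = ((-1)³*(-29))*(3/(3 + (-4)³ + 3*(-4))) = (-1*(-29))*(3/(3 - 64 - 12)) = 29*(3/(-73)) = 29*(3*(-1/73)) = 29*(-3/73) = -87/73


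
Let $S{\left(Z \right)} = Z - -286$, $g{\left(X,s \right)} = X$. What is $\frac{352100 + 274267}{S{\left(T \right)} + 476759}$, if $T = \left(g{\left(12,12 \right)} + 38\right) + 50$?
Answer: $\frac{626367}{477145} \approx 1.3127$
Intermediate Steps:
$T = 100$ ($T = \left(12 + 38\right) + 50 = 50 + 50 = 100$)
$S{\left(Z \right)} = 286 + Z$ ($S{\left(Z \right)} = Z + 286 = 286 + Z$)
$\frac{352100 + 274267}{S{\left(T \right)} + 476759} = \frac{352100 + 274267}{\left(286 + 100\right) + 476759} = \frac{626367}{386 + 476759} = \frac{626367}{477145}$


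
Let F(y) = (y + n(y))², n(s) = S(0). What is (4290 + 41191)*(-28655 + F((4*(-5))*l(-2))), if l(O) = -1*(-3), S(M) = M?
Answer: -1139526455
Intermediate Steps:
l(O) = 3
n(s) = 0
F(y) = y² (F(y) = (y + 0)² = y²)
(4290 + 41191)*(-28655 + F((4*(-5))*l(-2))) = (4290 + 41191)*(-28655 + ((4*(-5))*3)²) = 45481*(-28655 + (-20*3)²) = 45481*(-28655 + (-60)²) = 45481*(-28655 + 3600) = 45481*(-25055) = -1139526455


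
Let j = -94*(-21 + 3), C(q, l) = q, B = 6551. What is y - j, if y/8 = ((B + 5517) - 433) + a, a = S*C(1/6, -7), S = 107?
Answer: 274592/3 ≈ 91531.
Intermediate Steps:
a = 107/6 ≈ 17.833
j = 1692 (j = -94*(-18) = 1692)
y = 279668/3 (y = 8*(((6551 + 5517) - 433) + 107/6) = 8*((12068 - 433) + 107/6) = 8*(11635 + 107/6) = 8*(69917/6) = 279668/3 ≈ 93223.)
y - j = 279668/3 - 1*1692 = 279668/3 - 1692 = 274592/3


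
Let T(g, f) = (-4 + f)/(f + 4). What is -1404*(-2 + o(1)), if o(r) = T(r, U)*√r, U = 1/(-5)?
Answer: 82836/19 ≈ 4359.8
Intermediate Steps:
U = -⅕ (U = 1*(-⅕) = -⅕ ≈ -0.20000)
T(g, f) = (-4 + f)/(4 + f)
o(r) = -21*√r/19 (o(r) = ((-4 - ⅕)/(4 - ⅕))*√r = (-21/5/(19/5))*√r = ((5/19)*(-21/5))*√r = -21*√r/19)
-1404*(-2 + o(1)) = -1404*(-2 - 21*√1/19) = -1404*(-2 - 21/19*1) = -1404*(-2 - 21/19) = -1404*(-59)/19 = -156*(-531/19) = 82836/19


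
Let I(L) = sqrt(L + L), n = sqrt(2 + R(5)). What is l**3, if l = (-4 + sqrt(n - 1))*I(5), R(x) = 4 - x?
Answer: -640*sqrt(10) ≈ -2023.9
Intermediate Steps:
n = 1 (n = sqrt(2 + (4 - 1*5)) = sqrt(2 + (4 - 5)) = sqrt(2 - 1) = sqrt(1) = 1)
I(L) = sqrt(2)*sqrt(L) (I(L) = sqrt(2*L) = sqrt(2)*sqrt(L))
l = -4*sqrt(10) (l = (-4 + sqrt(1 - 1))*(sqrt(2)*sqrt(5)) = (-4 + sqrt(0))*sqrt(10) = (-4 + 0)*sqrt(10) = -4*sqrt(10) ≈ -12.649)
l**3 = (-4*sqrt(10))**3 = -640*sqrt(10)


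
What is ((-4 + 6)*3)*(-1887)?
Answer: -11322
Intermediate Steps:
((-4 + 6)*3)*(-1887) = (2*3)*(-1887) = 6*(-1887) = -11322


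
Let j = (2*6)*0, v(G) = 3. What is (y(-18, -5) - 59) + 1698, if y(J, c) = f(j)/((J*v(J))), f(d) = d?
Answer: 1639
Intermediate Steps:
j = 0 (j = 12*0 = 0)
y(J, c) = 0 (y(J, c) = 0/((J*3)) = 0/((3*J)) = 0*(1/(3*J)) = 0)
(y(-18, -5) - 59) + 1698 = (0 - 59) + 1698 = -59 + 1698 = 1639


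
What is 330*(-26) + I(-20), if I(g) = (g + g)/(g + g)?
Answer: -8579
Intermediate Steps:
I(g) = 1 (I(g) = (2*g)/((2*g)) = (2*g)*(1/(2*g)) = 1)
330*(-26) + I(-20) = 330*(-26) + 1 = -8580 + 1 = -8579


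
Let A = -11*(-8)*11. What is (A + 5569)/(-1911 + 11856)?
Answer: 2179/3315 ≈ 0.65732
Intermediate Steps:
A = 968 (A = 88*11 = 968)
(A + 5569)/(-1911 + 11856) = (968 + 5569)/(-1911 + 11856) = 6537/9945 = 6537*(1/9945) = 2179/3315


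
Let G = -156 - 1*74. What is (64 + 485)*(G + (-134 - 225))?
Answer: -323361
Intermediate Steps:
G = -230 (G = -156 - 74 = -230)
(64 + 485)*(G + (-134 - 225)) = (64 + 485)*(-230 + (-134 - 225)) = 549*(-230 - 359) = 549*(-589) = -323361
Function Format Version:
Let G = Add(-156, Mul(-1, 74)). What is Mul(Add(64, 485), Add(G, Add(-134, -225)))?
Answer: -323361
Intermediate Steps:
G = -230 (G = Add(-156, -74) = -230)
Mul(Add(64, 485), Add(G, Add(-134, -225))) = Mul(Add(64, 485), Add(-230, Add(-134, -225))) = Mul(549, Add(-230, -359)) = Mul(549, -589) = -323361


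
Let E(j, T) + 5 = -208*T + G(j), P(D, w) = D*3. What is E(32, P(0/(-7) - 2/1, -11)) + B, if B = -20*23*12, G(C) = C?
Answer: -4245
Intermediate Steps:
P(D, w) = 3*D
E(j, T) = -5 + j - 208*T (E(j, T) = -5 + (-208*T + j) = -5 + (j - 208*T) = -5 + j - 208*T)
B = -5520 (B = -460*12 = -5520)
E(32, P(0/(-7) - 2/1, -11)) + B = (-5 + 32 - 624*(0/(-7) - 2/1)) - 5520 = (-5 + 32 - 624*(0*(-1/7) - 2*1)) - 5520 = (-5 + 32 - 624*(0 - 2)) - 5520 = (-5 + 32 - 624*(-2)) - 5520 = (-5 + 32 - 208*(-6)) - 5520 = (-5 + 32 + 1248) - 5520 = 1275 - 5520 = -4245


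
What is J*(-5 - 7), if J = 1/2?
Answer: -6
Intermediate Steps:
J = ½ ≈ 0.50000
J*(-5 - 7) = (-5 - 7)/2 = (½)*(-12) = -6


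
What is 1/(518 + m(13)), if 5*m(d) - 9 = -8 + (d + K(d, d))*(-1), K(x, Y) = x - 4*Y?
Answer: 5/2617 ≈ 0.0019106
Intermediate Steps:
m(d) = ⅕ + 2*d/5 (m(d) = 9/5 + (-8 + (d + (d - 4*d))*(-1))/5 = 9/5 + (-8 + (d - 3*d)*(-1))/5 = 9/5 + (-8 - 2*d*(-1))/5 = 9/5 + (-8 + 2*d)/5 = 9/5 + (-8/5 + 2*d/5) = ⅕ + 2*d/5)
1/(518 + m(13)) = 1/(518 + (⅕ + (⅖)*13)) = 1/(518 + (⅕ + 26/5)) = 1/(518 + 27/5) = 1/(2617/5) = 5/2617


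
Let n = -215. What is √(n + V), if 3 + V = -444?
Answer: I*√662 ≈ 25.729*I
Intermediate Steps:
V = -447 (V = -3 - 444 = -447)
√(n + V) = √(-215 - 447) = √(-662) = I*√662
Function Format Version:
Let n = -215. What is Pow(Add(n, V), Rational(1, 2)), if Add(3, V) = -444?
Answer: Mul(I, Pow(662, Rational(1, 2))) ≈ Mul(25.729, I)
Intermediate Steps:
V = -447 (V = Add(-3, -444) = -447)
Pow(Add(n, V), Rational(1, 2)) = Pow(Add(-215, -447), Rational(1, 2)) = Pow(-662, Rational(1, 2)) = Mul(I, Pow(662, Rational(1, 2)))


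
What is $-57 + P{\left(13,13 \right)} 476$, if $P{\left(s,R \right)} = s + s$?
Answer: $12319$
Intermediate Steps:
$P{\left(s,R \right)} = 2 s$
$-57 + P{\left(13,13 \right)} 476 = -57 + 2 \cdot 13 \cdot 476 = -57 + 26 \cdot 476 = -57 + 12376 = 12319$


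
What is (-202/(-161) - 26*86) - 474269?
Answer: -76717103/161 ≈ -4.7650e+5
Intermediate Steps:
(-202/(-161) - 26*86) - 474269 = (-202*(-1/161) - 2236) - 474269 = (202/161 - 2236) - 474269 = -359794/161 - 474269 = -76717103/161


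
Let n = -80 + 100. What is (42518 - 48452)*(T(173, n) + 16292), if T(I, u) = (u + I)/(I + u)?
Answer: -96682662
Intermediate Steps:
n = 20
T(I, u) = 1 (T(I, u) = (I + u)/(I + u) = 1)
(42518 - 48452)*(T(173, n) + 16292) = (42518 - 48452)*(1 + 16292) = -5934*16293 = -96682662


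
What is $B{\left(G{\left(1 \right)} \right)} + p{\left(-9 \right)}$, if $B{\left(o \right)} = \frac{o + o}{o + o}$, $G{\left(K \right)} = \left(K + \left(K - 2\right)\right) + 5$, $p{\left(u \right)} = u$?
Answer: $-8$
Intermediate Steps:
$G{\left(K \right)} = 3 + 2 K$ ($G{\left(K \right)} = \left(K + \left(-2 + K\right)\right) + 5 = \left(-2 + 2 K\right) + 5 = 3 + 2 K$)
$B{\left(o \right)} = 1$ ($B{\left(o \right)} = \frac{2 o}{2 o} = 2 o \frac{1}{2 o} = 1$)
$B{\left(G{\left(1 \right)} \right)} + p{\left(-9 \right)} = 1 - 9 = -8$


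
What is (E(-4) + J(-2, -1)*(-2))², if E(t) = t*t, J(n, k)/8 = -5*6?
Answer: 246016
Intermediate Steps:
J(n, k) = -240 (J(n, k) = 8*(-5*6) = 8*(-30) = -240)
E(t) = t²
(E(-4) + J(-2, -1)*(-2))² = ((-4)² - 240*(-2))² = (16 + 480)² = 496² = 246016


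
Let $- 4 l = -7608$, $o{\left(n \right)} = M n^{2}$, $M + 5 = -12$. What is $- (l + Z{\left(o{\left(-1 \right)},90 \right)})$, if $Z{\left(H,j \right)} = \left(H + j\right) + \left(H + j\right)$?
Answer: $-2048$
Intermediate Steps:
$M = -17$ ($M = -5 - 12 = -17$)
$o{\left(n \right)} = - 17 n^{2}$
$Z{\left(H,j \right)} = 2 H + 2 j$
$l = 1902$ ($l = \left(- \frac{1}{4}\right) \left(-7608\right) = 1902$)
$- (l + Z{\left(o{\left(-1 \right)},90 \right)}) = - (1902 + \left(2 \left(- 17 \left(-1\right)^{2}\right) + 2 \cdot 90\right)) = - (1902 + \left(2 \left(\left(-17\right) 1\right) + 180\right)) = - (1902 + \left(2 \left(-17\right) + 180\right)) = - (1902 + \left(-34 + 180\right)) = - (1902 + 146) = \left(-1\right) 2048 = -2048$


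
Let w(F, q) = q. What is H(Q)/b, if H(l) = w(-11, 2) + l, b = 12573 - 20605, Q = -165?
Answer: 163/8032 ≈ 0.020294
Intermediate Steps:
b = -8032
H(l) = 2 + l
H(Q)/b = (2 - 165)/(-8032) = -163*(-1/8032) = 163/8032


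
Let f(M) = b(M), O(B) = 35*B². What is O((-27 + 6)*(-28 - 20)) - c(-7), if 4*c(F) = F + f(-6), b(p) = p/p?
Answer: 71124483/2 ≈ 3.5562e+7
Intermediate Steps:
b(p) = 1
f(M) = 1
c(F) = ¼ + F/4 (c(F) = (F + 1)/4 = (1 + F)/4 = ¼ + F/4)
O((-27 + 6)*(-28 - 20)) - c(-7) = 35*((-27 + 6)*(-28 - 20))² - (¼ + (¼)*(-7)) = 35*(-21*(-48))² - (¼ - 7/4) = 35*1008² - 1*(-3/2) = 35*1016064 + 3/2 = 35562240 + 3/2 = 71124483/2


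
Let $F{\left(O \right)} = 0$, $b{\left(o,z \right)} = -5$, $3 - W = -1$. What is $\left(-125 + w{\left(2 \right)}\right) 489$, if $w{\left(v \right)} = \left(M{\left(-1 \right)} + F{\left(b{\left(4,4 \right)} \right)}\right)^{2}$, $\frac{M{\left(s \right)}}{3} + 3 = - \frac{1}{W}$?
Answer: $- \frac{234231}{16} \approx -14639.0$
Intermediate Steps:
$W = 4$ ($W = 3 - -1 = 3 + 1 = 4$)
$M{\left(s \right)} = - \frac{39}{4}$ ($M{\left(s \right)} = -9 + 3 \left(- \frac{1}{4}\right) = -9 - \frac{3}{4} = - \frac{39}{4}$)
$w{\left(v \right)} = \frac{1521}{16}$ ($w{\left(v \right)} = \left(- \frac{39}{4} + 0\right)^{2} = \left(- \frac{39}{4}\right)^{2} = \frac{1521}{16}$)
$\left(-125 + w{\left(2 \right)}\right) 489 = \left(-125 + \frac{1521}{16}\right) 489 = \left(- \frac{479}{16}\right) 489 = - \frac{234231}{16}$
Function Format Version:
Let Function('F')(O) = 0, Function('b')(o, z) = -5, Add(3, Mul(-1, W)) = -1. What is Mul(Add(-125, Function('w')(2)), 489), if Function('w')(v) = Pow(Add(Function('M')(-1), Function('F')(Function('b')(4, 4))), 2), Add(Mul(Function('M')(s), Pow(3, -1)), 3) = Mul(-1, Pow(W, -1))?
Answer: Rational(-234231, 16) ≈ -14639.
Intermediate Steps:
W = 4 (W = Add(3, Mul(-1, -1)) = Add(3, 1) = 4)
Function('M')(s) = Rational(-39, 4) (Function('M')(s) = Add(-9, Mul(3, Mul(-1, Pow(4, -1)))) = Add(-9, Mul(3, Mul(-1, Rational(1, 4)))) = Add(-9, Mul(3, Rational(-1, 4))) = Add(-9, Rational(-3, 4)) = Rational(-39, 4))
Function('w')(v) = Rational(1521, 16) (Function('w')(v) = Pow(Add(Rational(-39, 4), 0), 2) = Pow(Rational(-39, 4), 2) = Rational(1521, 16))
Mul(Add(-125, Function('w')(2)), 489) = Mul(Add(-125, Rational(1521, 16)), 489) = Mul(Rational(-479, 16), 489) = Rational(-234231, 16)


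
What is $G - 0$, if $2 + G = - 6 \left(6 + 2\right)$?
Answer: $-50$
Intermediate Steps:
$G = -50$ ($G = -2 - 6 \left(6 + 2\right) = -2 - 48 = -50$)
$G - 0 = -50 - 0 = -50 + 0 = -50$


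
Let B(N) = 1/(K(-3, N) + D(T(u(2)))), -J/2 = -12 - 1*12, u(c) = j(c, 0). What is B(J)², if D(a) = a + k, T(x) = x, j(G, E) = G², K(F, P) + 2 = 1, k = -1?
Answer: ¼ ≈ 0.25000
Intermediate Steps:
K(F, P) = -1 (K(F, P) = -2 + 1 = -1)
u(c) = c²
D(a) = -1 + a (D(a) = a - 1 = -1 + a)
J = 48 (J = -2*(-12 - 1*12) = -2*(-12 - 12) = -2*(-24) = 48)
B(N) = ½ (B(N) = 1/(-1 + (-1 + 2²)) = 1/(-1 + (-1 + 4)) = 1/(-1 + 3) = 1/2 = ½)
B(J)² = (½)² = ¼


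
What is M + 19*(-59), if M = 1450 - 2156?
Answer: -1827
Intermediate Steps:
M = -706
M + 19*(-59) = -706 + 19*(-59) = -706 - 1121 = -1827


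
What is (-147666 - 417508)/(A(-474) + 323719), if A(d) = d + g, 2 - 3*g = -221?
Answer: -847761/484979 ≈ -1.7480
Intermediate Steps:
g = 223/3 (g = 2/3 - 1/3*(-221) = 2/3 + 221/3 = 223/3 ≈ 74.333)
A(d) = 223/3 + d (A(d) = d + 223/3 = 223/3 + d)
(-147666 - 417508)/(A(-474) + 323719) = (-147666 - 417508)/((223/3 - 474) + 323719) = -565174/(-1199/3 + 323719) = -565174/969958/3 = -565174*3/969958 = -847761/484979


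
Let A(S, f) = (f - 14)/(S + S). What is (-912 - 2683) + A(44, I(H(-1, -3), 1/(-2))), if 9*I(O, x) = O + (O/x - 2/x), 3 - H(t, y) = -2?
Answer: -2847367/792 ≈ -3595.2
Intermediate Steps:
H(t, y) = 5 (H(t, y) = 3 - 1*(-2) = 3 + 2 = 5)
I(O, x) = -2/(9*x) + O/9 + O/(9*x) (I(O, x) = (O + (O/x - 2/x))/9 = (O + (-2/x + O/x))/9 = (O - 2/x + O/x)/9 = -2/(9*x) + O/9 + O/(9*x))
A(S, f) = (-14 + f)/(2*S) (A(S, f) = (-14 + f)/((2*S)) = (-14 + f)*(1/(2*S)) = (-14 + f)/(2*S))
(-912 - 2683) + A(44, I(H(-1, -3), 1/(-2))) = (-912 - 2683) + (½)*(-14 + (-2 + 5 + 5/(-2))/(9*(1/(-2))))/44 = -3595 + (½)*(1/44)*(-14 + (-2 + 5 + 5*(-½))/(9*(-½))) = -3595 + (½)*(1/44)*(-14 + (⅑)*(-2)*(-2 + 5 - 5/2)) = -3595 + (½)*(1/44)*(-14 + (⅑)*(-2)*(½)) = -3595 + (½)*(1/44)*(-14 - ⅑) = -3595 + (½)*(1/44)*(-127/9) = -3595 - 127/792 = -2847367/792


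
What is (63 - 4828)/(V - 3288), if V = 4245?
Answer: -4765/957 ≈ -4.9791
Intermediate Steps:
(63 - 4828)/(V - 3288) = (63 - 4828)/(4245 - 3288) = -4765/957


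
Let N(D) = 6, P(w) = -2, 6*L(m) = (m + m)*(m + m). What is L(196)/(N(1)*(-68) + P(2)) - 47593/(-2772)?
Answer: -3677117/81180 ≈ -45.296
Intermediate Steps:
L(m) = 2*m²/3 (L(m) = ((m + m)*(m + m))/6 = ((2*m)*(2*m))/6 = (4*m²)/6 = 2*m²/3)
L(196)/(N(1)*(-68) + P(2)) - 47593/(-2772) = ((⅔)*196²)/(6*(-68) - 2) - 47593/(-2772) = ((⅔)*38416)/(-408 - 2) - 47593*(-1/2772) = (76832/3)/(-410) + 6799/396 = (76832/3)*(-1/410) + 6799/396 = -38416/615 + 6799/396 = -3677117/81180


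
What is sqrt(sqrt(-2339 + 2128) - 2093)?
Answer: sqrt(-2093 + I*sqrt(211)) ≈ 0.1588 + 45.75*I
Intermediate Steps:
sqrt(sqrt(-2339 + 2128) - 2093) = sqrt(sqrt(-211) - 2093) = sqrt(I*sqrt(211) - 2093) = sqrt(-2093 + I*sqrt(211))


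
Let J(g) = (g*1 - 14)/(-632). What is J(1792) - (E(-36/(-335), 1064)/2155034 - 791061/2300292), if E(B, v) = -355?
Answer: -682908576107/276567365907 ≈ -2.4692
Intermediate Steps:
J(g) = 7/316 - g/632 (J(g) = (g - 14)*(-1/632) = (-14 + g)*(-1/632) = 7/316 - g/632)
J(1792) - (E(-36/(-335), 1064)/2155034 - 791061/2300292) = (7/316 - 1/632*1792) - (-355/2155034 - 791061/2300292) = (7/316 - 224/79) - (-355*1/2155034 - 791061*1/2300292) = -889/316 - (-355/2155034 - 263687/766764) = -889/316 - 1*(-4818022471/14003410932) = -889/316 + 4818022471/14003410932 = -682908576107/276567365907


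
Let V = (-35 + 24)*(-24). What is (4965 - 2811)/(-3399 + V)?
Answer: -718/1045 ≈ -0.68708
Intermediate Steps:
V = 264 (V = -11*(-24) = 264)
(4965 - 2811)/(-3399 + V) = (4965 - 2811)/(-3399 + 264) = 2154/(-3135) = 2154*(-1/3135) = -718/1045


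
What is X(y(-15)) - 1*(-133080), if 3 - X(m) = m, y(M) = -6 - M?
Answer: 133074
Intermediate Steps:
X(m) = 3 - m
X(y(-15)) - 1*(-133080) = (3 - (-6 - 1*(-15))) - 1*(-133080) = (3 - (-6 + 15)) + 133080 = (3 - 1*9) + 133080 = (3 - 9) + 133080 = -6 + 133080 = 133074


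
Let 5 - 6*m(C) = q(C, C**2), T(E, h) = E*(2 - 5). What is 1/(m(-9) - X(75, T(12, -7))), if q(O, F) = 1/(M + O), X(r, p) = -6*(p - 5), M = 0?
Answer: -27/6619 ≈ -0.0040792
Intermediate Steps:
T(E, h) = -3*E (T(E, h) = E*(-3) = -3*E)
X(r, p) = 30 - 6*p (X(r, p) = -6*(-5 + p) = 30 - 6*p)
q(O, F) = 1/O (q(O, F) = 1/(0 + O) = 1/O)
m(C) = 5/6 - 1/(6*C)
1/(m(-9) - X(75, T(12, -7))) = 1/((1/6)*(-1 + 5*(-9))/(-9) - (30 - (-18)*12)) = 1/((1/6)*(-1/9)*(-1 - 45) - (30 - 6*(-36))) = 1/((1/6)*(-1/9)*(-46) - (30 + 216)) = 1/(23/27 - 1*246) = 1/(23/27 - 246) = 1/(-6619/27) = -27/6619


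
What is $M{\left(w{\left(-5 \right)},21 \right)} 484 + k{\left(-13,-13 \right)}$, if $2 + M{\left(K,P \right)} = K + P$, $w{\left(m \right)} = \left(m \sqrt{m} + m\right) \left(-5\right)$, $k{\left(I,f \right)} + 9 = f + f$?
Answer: $21261 + 12100 i \sqrt{5} \approx 21261.0 + 27056.0 i$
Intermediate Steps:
$k{\left(I,f \right)} = -9 + 2 f$ ($k{\left(I,f \right)} = -9 + \left(f + f\right) = -9 + 2 f$)
$w{\left(m \right)} = - 5 m - 5 m^{\frac{3}{2}}$ ($w{\left(m \right)} = \left(m^{\frac{3}{2}} + m\right) \left(-5\right) = \left(m + m^{\frac{3}{2}}\right) \left(-5\right) = - 5 m - 5 m^{\frac{3}{2}}$)
$M{\left(K,P \right)} = -2 + K + P$ ($M{\left(K,P \right)} = -2 + \left(K + P\right) = -2 + K + P$)
$M{\left(w{\left(-5 \right)},21 \right)} 484 + k{\left(-13,-13 \right)} = \left(-2 - \left(-25 + 5 \left(-5\right)^{\frac{3}{2}}\right) + 21\right) 484 + \left(-9 + 2 \left(-13\right)\right) = \left(-2 + \left(25 - 5 \left(- 5 i \sqrt{5}\right)\right) + 21\right) 484 - 35 = \left(-2 + \left(25 + 25 i \sqrt{5}\right) + 21\right) 484 - 35 = \left(44 + 25 i \sqrt{5}\right) 484 - 35 = \left(21296 + 12100 i \sqrt{5}\right) - 35 = 21261 + 12100 i \sqrt{5}$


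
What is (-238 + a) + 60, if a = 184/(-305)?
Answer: -54474/305 ≈ -178.60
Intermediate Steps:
a = -184/305 (a = 184*(-1/305) = -184/305 ≈ -0.60328)
(-238 + a) + 60 = (-238 - 184/305) + 60 = -72774/305 + 60 = -54474/305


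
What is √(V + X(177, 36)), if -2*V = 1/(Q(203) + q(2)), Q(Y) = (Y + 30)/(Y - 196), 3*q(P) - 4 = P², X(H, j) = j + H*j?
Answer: √14610849090/1510 ≈ 80.050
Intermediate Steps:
q(P) = 4/3 + P²/3
Q(Y) = (30 + Y)/(-196 + Y)
V = -21/1510 (V = -1/(2*((30 + 203)/(-196 + 203) + (4/3 + (⅓)*2²))) = -1/(2*(233/7 + (4/3 + (⅓)*4))) = -1/(2*((⅐)*233 + (4/3 + 4/3))) = -1/(2*(233/7 + 8/3)) = -1/(2*755/21) = -½*21/755 = -21/1510 ≈ -0.013907)
√(V + X(177, 36)) = √(-21/1510 + 36*(1 + 177)) = √(-21/1510 + 36*178) = √(-21/1510 + 6408) = √(9676059/1510) = √14610849090/1510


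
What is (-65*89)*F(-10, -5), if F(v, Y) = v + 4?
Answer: 34710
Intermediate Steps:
F(v, Y) = 4 + v
(-65*89)*F(-10, -5) = (-65*89)*(4 - 10) = -5785*(-6) = 34710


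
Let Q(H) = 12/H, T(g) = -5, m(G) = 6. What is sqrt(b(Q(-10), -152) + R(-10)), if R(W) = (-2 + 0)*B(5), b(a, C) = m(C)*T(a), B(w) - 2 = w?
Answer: 2*I*sqrt(11) ≈ 6.6332*I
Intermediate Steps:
B(w) = 2 + w
b(a, C) = -30 (b(a, C) = 6*(-5) = -30)
R(W) = -14 (R(W) = (-2 + 0)*(2 + 5) = -2*7 = -14)
sqrt(b(Q(-10), -152) + R(-10)) = sqrt(-30 - 14) = sqrt(-44) = 2*I*sqrt(11)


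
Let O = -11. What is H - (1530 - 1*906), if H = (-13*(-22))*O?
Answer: -3770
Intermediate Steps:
H = -3146 (H = -13*(-22)*(-11) = 286*(-11) = -3146)
H - (1530 - 1*906) = -3146 - (1530 - 1*906) = -3146 - (1530 - 906) = -3146 - 1*624 = -3146 - 624 = -3770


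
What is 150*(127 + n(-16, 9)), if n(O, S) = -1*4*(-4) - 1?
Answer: 21300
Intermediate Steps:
n(O, S) = 15 (n(O, S) = -4*(-4) - 1 = 16 - 1 = 15)
150*(127 + n(-16, 9)) = 150*(127 + 15) = 150*142 = 21300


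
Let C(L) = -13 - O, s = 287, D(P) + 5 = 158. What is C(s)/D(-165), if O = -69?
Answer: 56/153 ≈ 0.36601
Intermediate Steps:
D(P) = 153 (D(P) = -5 + 158 = 153)
C(L) = 56 (C(L) = -13 - 1*(-69) = -13 + 69 = 56)
C(s)/D(-165) = 56/153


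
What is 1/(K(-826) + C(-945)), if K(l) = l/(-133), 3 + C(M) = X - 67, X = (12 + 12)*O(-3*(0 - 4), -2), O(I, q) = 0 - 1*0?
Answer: -19/1212 ≈ -0.015677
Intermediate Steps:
O(I, q) = 0 (O(I, q) = 0 + 0 = 0)
X = 0 (X = (12 + 12)*0 = 24*0 = 0)
C(M) = -70 (C(M) = -3 + (0 - 67) = -3 - 67 = -70)
K(l) = -l/133 (K(l) = l*(-1/133) = -l/133)
1/(K(-826) + C(-945)) = 1/(-1/133*(-826) - 70) = 1/(118/19 - 70) = 1/(-1212/19) = -19/1212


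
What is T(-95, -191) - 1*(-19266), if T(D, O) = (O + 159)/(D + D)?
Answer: 1830286/95 ≈ 19266.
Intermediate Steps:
T(D, O) = (159 + O)/(2*D) (T(D, O) = (159 + O)/((2*D)) = (159 + O)*(1/(2*D)) = (159 + O)/(2*D))
T(-95, -191) - 1*(-19266) = (1/2)*(159 - 191)/(-95) - 1*(-19266) = (1/2)*(-1/95)*(-32) + 19266 = 16/95 + 19266 = 1830286/95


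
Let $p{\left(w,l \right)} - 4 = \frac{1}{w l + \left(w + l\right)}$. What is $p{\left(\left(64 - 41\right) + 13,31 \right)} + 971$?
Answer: $\frac{1153426}{1183} \approx 975.0$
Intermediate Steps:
$p{\left(w,l \right)} = 4 + \frac{1}{l + w + l w}$ ($p{\left(w,l \right)} = 4 + \frac{1}{w l + \left(w + l\right)} = 4 + \frac{1}{l w + \left(l + w\right)} = 4 + \frac{1}{l + w + l w}$)
$p{\left(\left(64 - 41\right) + 13,31 \right)} + 971 = \frac{1 + 4 \cdot 31 + 4 \left(\left(64 - 41\right) + 13\right) + 4 \cdot 31 \left(\left(64 - 41\right) + 13\right)}{31 + \left(\left(64 - 41\right) + 13\right) + 31 \left(\left(64 - 41\right) + 13\right)} + 971 = \frac{1 + 124 + 4 \left(23 + 13\right) + 4 \cdot 31 \left(23 + 13\right)}{31 + \left(23 + 13\right) + 31 \left(23 + 13\right)} + 971 = \frac{1 + 124 + 4 \cdot 36 + 4 \cdot 31 \cdot 36}{31 + 36 + 31 \cdot 36} + 971 = \frac{1 + 124 + 144 + 4464}{31 + 36 + 1116} + 971 = \frac{1}{1183} \cdot 4733 + 971 = \frac{4733}{1183} + 971 = \frac{1153426}{1183}$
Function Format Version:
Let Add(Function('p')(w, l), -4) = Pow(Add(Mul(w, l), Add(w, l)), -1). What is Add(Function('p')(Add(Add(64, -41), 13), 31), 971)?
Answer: Rational(1153426, 1183) ≈ 975.00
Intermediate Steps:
Function('p')(w, l) = Add(4, Pow(Add(l, w, Mul(l, w)), -1)) (Function('p')(w, l) = Add(4, Pow(Add(Mul(w, l), Add(w, l)), -1)) = Add(4, Pow(Add(Mul(l, w), Add(l, w)), -1)) = Add(4, Pow(Add(l, w, Mul(l, w)), -1)))
Add(Function('p')(Add(Add(64, -41), 13), 31), 971) = Add(Mul(Pow(Add(31, Add(Add(64, -41), 13), Mul(31, Add(Add(64, -41), 13))), -1), Add(1, Mul(4, 31), Mul(4, Add(Add(64, -41), 13)), Mul(4, 31, Add(Add(64, -41), 13)))), 971) = Add(Mul(Pow(Add(31, Add(23, 13), Mul(31, Add(23, 13))), -1), Add(1, 124, Mul(4, Add(23, 13)), Mul(4, 31, Add(23, 13)))), 971) = Add(Mul(Pow(Add(31, 36, Mul(31, 36)), -1), Add(1, 124, Mul(4, 36), Mul(4, 31, 36))), 971) = Add(Mul(Pow(Add(31, 36, 1116), -1), Add(1, 124, 144, 4464)), 971) = Add(Mul(Pow(1183, -1), 4733), 971) = Add(Mul(Rational(1, 1183), 4733), 971) = Add(Rational(4733, 1183), 971) = Rational(1153426, 1183)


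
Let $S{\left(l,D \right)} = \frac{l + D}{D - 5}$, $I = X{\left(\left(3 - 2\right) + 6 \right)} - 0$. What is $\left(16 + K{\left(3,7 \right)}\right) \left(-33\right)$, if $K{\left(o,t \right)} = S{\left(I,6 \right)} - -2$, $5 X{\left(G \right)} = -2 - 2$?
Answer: $- \frac{3828}{5} \approx -765.6$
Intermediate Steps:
$X{\left(G \right)} = - \frac{4}{5}$ ($X{\left(G \right)} = \frac{-2 - 2}{5} = \frac{1}{5} \left(-4\right) = - \frac{4}{5}$)
$I = - \frac{4}{5}$ ($I = - \frac{4}{5} - 0 = - \frac{4}{5} + 0 = - \frac{4}{5} \approx -0.8$)
$S{\left(l,D \right)} = \frac{D + l}{-5 + D}$
$K{\left(o,t \right)} = \frac{36}{5}$ ($K{\left(o,t \right)} = \frac{6 - \frac{4}{5}}{-5 + 6} - -2 = 1^{-1} \cdot \frac{26}{5} + 2 = 1 \cdot \frac{26}{5} + 2 = \frac{26}{5} + 2 = \frac{36}{5}$)
$\left(16 + K{\left(3,7 \right)}\right) \left(-33\right) = \left(16 + \frac{36}{5}\right) \left(-33\right) = \frac{116}{5} \left(-33\right) = - \frac{3828}{5}$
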